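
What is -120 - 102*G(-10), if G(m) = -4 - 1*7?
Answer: 1002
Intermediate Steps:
G(m) = -11 (G(m) = -4 - 7 = -11)
-120 - 102*G(-10) = -120 - 102*(-11) = -120 + 1122 = 1002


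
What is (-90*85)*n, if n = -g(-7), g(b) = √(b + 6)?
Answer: 7650*I ≈ 7650.0*I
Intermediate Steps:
g(b) = √(6 + b)
n = -I (n = -√(6 - 7) = -√(-1) = -I ≈ -1.0*I)
(-90*85)*n = (-90*85)*(-I) = -(-7650)*I = 7650*I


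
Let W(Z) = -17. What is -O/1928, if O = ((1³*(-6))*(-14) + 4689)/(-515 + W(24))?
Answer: 4773/1025696 ≈ 0.0046534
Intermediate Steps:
O = -4773/532 (O = ((1³*(-6))*(-14) + 4689)/(-515 - 17) = ((1*(-6))*(-14) + 4689)/(-532) = (-6*(-14) + 4689)*(-1/532) = (84 + 4689)*(-1/532) = 4773*(-1/532) = -4773/532 ≈ -8.9718)
-O/1928 = -(-4773)/(532*1928) = -1*(-4773/1025696) = 4773/1025696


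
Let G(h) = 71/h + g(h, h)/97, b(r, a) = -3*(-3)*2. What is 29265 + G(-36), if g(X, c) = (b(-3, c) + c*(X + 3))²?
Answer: 154546189/3492 ≈ 44257.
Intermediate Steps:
b(r, a) = 18 (b(r, a) = 9*2 = 18)
g(X, c) = (18 + c*(3 + X))² (g(X, c) = (18 + c*(X + 3))² = (18 + c*(3 + X))²)
G(h) = 71/h + (18 + h² + 3*h)²/97 (G(h) = 71/h + (18 + 3*h + h*h)²/97 = 71/h + (18 + 3*h + h²)²*(1/97) = 71/h + (18 + h² + 3*h)²*(1/97) = 71/h + (18 + h² + 3*h)²/97)
29265 + G(-36) = 29265 + (71/(-36) + (18 + (-36)² + 3*(-36))²/97) = 29265 + (71*(-1/36) + (18 + 1296 - 108)²/97) = 29265 + (-71/36 + (1/97)*1206²) = 29265 + (-71/36 + (1/97)*1454436) = 29265 + (-71/36 + 1454436/97) = 29265 + 52352809/3492 = 154546189/3492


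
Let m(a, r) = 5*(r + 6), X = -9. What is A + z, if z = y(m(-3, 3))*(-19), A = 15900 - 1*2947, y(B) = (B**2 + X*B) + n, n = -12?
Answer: -17599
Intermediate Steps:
m(a, r) = 30 + 5*r (m(a, r) = 5*(6 + r) = 30 + 5*r)
y(B) = -12 + B**2 - 9*B (y(B) = (B**2 - 9*B) - 12 = -12 + B**2 - 9*B)
A = 12953 (A = 15900 - 2947 = 12953)
z = -30552 (z = (-12 + (30 + 5*3)**2 - 9*(30 + 5*3))*(-19) = (-12 + (30 + 15)**2 - 9*(30 + 15))*(-19) = (-12 + 45**2 - 9*45)*(-19) = (-12 + 2025 - 405)*(-19) = 1608*(-19) = -30552)
A + z = 12953 - 30552 = -17599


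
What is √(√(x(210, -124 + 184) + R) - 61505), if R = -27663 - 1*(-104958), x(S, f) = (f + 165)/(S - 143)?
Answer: √(-276095945 + 67*√346992330)/67 ≈ 247.44*I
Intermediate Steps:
x(S, f) = (165 + f)/(-143 + S)
R = 77295 (R = -27663 + 104958 = 77295)
√(√(x(210, -124 + 184) + R) - 61505) = √(√((165 + (-124 + 184))/(-143 + 210) + 77295) - 61505) = √(√((165 + 60)/67 + 77295) - 61505) = √(√((1/67)*225 + 77295) - 61505) = √(√(225/67 + 77295) - 61505) = √(√(5178990/67) - 61505) = √(√346992330/67 - 61505) = √(-61505 + √346992330/67)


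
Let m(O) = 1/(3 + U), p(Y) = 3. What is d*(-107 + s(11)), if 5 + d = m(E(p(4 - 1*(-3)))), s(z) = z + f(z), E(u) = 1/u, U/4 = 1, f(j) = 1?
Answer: 3230/7 ≈ 461.43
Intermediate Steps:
U = 4 (U = 4*1 = 4)
m(O) = 1/7 (m(O) = 1/(3 + 4) = 1/7)
s(z) = 1 + z (s(z) = z + 1 = 1 + z)
d = -34/7 (d = -5 + 1/7 = -34/7 ≈ -4.8571)
d*(-107 + s(11)) = -34*(-107 + (1 + 11))/7 = -34*(-107 + 12)/7 = -34/7*(-95) = 3230/7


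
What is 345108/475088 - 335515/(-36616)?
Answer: 467488111/47271256 ≈ 9.8895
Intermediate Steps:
345108/475088 - 335515/(-36616) = 345108*(1/475088) - 335515*(-1/36616) = 86277/118772 + 335515/36616 = 467488111/47271256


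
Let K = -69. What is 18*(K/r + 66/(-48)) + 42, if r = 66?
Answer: -69/44 ≈ -1.5682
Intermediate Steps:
18*(K/r + 66/(-48)) + 42 = 18*(-69/66 + 66/(-48)) + 42 = 18*(-69*1/66 + 66*(-1/48)) + 42 = 18*(-23/22 - 11/8) + 42 = 18*(-213/88) + 42 = -1917/44 + 42 = -69/44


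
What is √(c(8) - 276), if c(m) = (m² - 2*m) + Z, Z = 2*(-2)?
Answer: 2*I*√58 ≈ 15.232*I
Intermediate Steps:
Z = -4
c(m) = -4 + m² - 2*m (c(m) = (m² - 2*m) - 4 = -4 + m² - 2*m)
√(c(8) - 276) = √((-4 + 8² - 2*8) - 276) = √((-4 + 64 - 16) - 276) = √(44 - 276) = √(-232) = 2*I*√58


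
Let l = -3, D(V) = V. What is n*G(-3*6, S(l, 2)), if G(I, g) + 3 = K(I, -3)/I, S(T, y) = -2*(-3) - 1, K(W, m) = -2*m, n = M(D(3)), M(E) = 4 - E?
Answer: -10/3 ≈ -3.3333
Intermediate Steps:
n = 1 (n = 4 - 1*3 = 4 - 3 = 1)
S(T, y) = 5 (S(T, y) = 6 - 1 = 5)
G(I, g) = -3 + 6/I (G(I, g) = -3 + (-2*(-3))/I = -3 + 6/I)
n*G(-3*6, S(l, 2)) = 1*(-3 + 6/((-3*6))) = 1*(-3 + 6/(-18)) = 1*(-3 + 6*(-1/18)) = 1*(-3 - ⅓) = 1*(-10/3) = -10/3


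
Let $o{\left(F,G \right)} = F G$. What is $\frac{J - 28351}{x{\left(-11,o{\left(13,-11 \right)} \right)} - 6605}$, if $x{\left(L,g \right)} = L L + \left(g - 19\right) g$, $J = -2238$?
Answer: $- \frac{30589}{16682} \approx -1.8337$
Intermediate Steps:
$x{\left(L,g \right)} = L^{2} + g \left(-19 + g\right)$ ($x{\left(L,g \right)} = L^{2} + \left(-19 + g\right) g = L^{2} + g \left(-19 + g\right)$)
$\frac{J - 28351}{x{\left(-11,o{\left(13,-11 \right)} \right)} - 6605} = \frac{-2238 - 28351}{\left(\left(-11\right)^{2} + \left(13 \left(-11\right)\right)^{2} - 19 \cdot 13 \left(-11\right)\right) - 6605} = - \frac{30589}{\left(121 + \left(-143\right)^{2} - -2717\right) - 6605} = - \frac{30589}{\left(121 + 20449 + 2717\right) - 6605} = - \frac{30589}{23287 - 6605} = - \frac{30589}{16682}$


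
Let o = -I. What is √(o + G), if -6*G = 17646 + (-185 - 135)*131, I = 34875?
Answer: 2*I*√69366/3 ≈ 175.58*I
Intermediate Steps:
G = 12137/3 (G = -(17646 + (-185 - 135)*131)/6 = -(17646 - 320*131)/6 = -(17646 - 41920)/6 = -⅙*(-24274) = 12137/3 ≈ 4045.7)
o = -34875 (o = -1*34875 = -34875)
√(o + G) = √(-34875 + 12137/3) = √(-92488/3) = 2*I*√69366/3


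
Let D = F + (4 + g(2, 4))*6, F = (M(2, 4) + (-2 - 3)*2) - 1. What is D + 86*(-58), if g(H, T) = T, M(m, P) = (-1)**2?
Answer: -4950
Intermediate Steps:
M(m, P) = 1
F = -10 (F = (1 + (-2 - 3)*2) - 1 = (1 - 5*2) - 1 = (1 - 10) - 1 = -9 - 1 = -10)
D = 38 (D = -10 + (4 + 4)*6 = -10 + 8*6 = -10 + 48 = 38)
D + 86*(-58) = 38 + 86*(-58) = 38 - 4988 = -4950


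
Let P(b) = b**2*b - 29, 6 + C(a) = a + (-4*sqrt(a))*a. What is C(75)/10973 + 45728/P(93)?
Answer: 69658997/1103236393 - 1500*sqrt(3)/10973 ≈ -0.17363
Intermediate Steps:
C(a) = -6 + a - 4*a**(3/2) (C(a) = -6 + (a + (-4*sqrt(a))*a) = -6 + (a - 4*a**(3/2)) = -6 + a - 4*a**(3/2))
P(b) = -29 + b**3 (P(b) = b**3 - 29 = -29 + b**3)
C(75)/10973 + 45728/P(93) = (-6 + 75 - 1500*sqrt(3))/10973 + 45728/(-29 + 93**3) = (-6 + 75 - 1500*sqrt(3))*(1/10973) + 45728/(-29 + 804357) = (-6 + 75 - 1500*sqrt(3))*(1/10973) + 45728/804328 = (69 - 1500*sqrt(3))*(1/10973) + 45728*(1/804328) = (69/10973 - 1500*sqrt(3)/10973) + 5716/100541 = 69658997/1103236393 - 1500*sqrt(3)/10973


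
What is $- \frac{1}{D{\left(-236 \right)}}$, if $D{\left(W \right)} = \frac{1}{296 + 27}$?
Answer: $-323$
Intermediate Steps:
$D{\left(W \right)} = \frac{1}{323}$
$- \frac{1}{D{\left(-236 \right)}} = - \frac{1}{\frac{1}{323}} = \left(-1\right) 323 = -323$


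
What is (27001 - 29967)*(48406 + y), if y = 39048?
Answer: -259388564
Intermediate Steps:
(27001 - 29967)*(48406 + y) = (27001 - 29967)*(48406 + 39048) = -2966*87454 = -259388564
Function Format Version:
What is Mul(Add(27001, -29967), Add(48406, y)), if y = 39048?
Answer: -259388564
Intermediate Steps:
Mul(Add(27001, -29967), Add(48406, y)) = Mul(Add(27001, -29967), Add(48406, 39048)) = Mul(-2966, 87454) = -259388564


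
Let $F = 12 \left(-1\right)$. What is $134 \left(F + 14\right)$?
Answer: $268$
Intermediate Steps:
$F = -12$
$134 \left(F + 14\right) = 134 \left(-12 + 14\right) = 134 \cdot 2 = 268$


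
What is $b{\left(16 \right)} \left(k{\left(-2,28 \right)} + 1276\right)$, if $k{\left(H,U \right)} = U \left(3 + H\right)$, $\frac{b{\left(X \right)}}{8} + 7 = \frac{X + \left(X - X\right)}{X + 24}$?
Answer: $- \frac{344256}{5} \approx -68851.0$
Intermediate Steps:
$b{\left(X \right)} = -56 + \frac{8 X}{24 + X}$ ($b{\left(X \right)} = -56 + 8 \frac{X + \left(X - X\right)}{X + 24} = -56 + 8 \frac{X + 0}{24 + X} = -56 + 8 \frac{X}{24 + X} = -56 + \frac{8 X}{24 + X}$)
$b{\left(16 \right)} \left(k{\left(-2,28 \right)} + 1276\right) = \frac{48 \left(-28 - 16\right)}{24 + 16} \left(28 \left(3 - 2\right) + 1276\right) = \frac{48 \left(-28 - 16\right)}{40} \left(28 \cdot 1 + 1276\right) = 48 \cdot \frac{1}{40} \left(-44\right) \left(28 + 1276\right) = \left(- \frac{264}{5}\right) 1304 = - \frac{344256}{5}$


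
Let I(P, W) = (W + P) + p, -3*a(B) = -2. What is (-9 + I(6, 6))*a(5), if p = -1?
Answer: 4/3 ≈ 1.3333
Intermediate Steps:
a(B) = 2/3 (a(B) = -1/3*(-2) = 2/3)
I(P, W) = -1 + P + W (I(P, W) = (W + P) - 1 = (P + W) - 1 = -1 + P + W)
(-9 + I(6, 6))*a(5) = (-9 + (-1 + 6 + 6))*(2/3) = (-9 + 11)*(2/3) = 2*(2/3) = 4/3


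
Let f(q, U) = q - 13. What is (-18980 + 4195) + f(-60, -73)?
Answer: -14858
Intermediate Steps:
f(q, U) = -13 + q
(-18980 + 4195) + f(-60, -73) = (-18980 + 4195) + (-13 - 60) = -14785 - 73 = -14858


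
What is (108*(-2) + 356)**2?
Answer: 19600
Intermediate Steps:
(108*(-2) + 356)**2 = (-216 + 356)**2 = 140**2 = 19600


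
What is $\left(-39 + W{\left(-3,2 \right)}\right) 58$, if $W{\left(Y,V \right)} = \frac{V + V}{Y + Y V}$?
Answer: $- \frac{20590}{9} \approx -2287.8$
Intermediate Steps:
$W{\left(Y,V \right)} = \frac{2 V}{Y + V Y}$
$\left(-39 + W{\left(-3,2 \right)}\right) 58 = \left(-39 + 2 \cdot 2 \frac{1}{-3} \frac{1}{1 + 2}\right) 58 = \left(-39 + 2 \cdot 2 \left(- \frac{1}{3}\right) \frac{1}{3}\right) 58 = \left(-39 - \frac{4}{9}\right) 58 = \left(- \frac{355}{9}\right) 58 = - \frac{20590}{9}$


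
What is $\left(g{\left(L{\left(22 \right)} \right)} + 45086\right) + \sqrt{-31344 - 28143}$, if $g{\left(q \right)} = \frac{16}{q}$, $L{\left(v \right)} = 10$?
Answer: $\frac{225438}{5} + i \sqrt{59487} \approx 45088.0 + 243.9 i$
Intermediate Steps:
$\left(g{\left(L{\left(22 \right)} \right)} + 45086\right) + \sqrt{-31344 - 28143} = \left(\frac{16}{10} + 45086\right) + \sqrt{-31344 - 28143} = \left(16 \cdot \frac{1}{10} + 45086\right) + \sqrt{-59487} = \left(\frac{8}{5} + 45086\right) + i \sqrt{59487} = \frac{225438}{5} + i \sqrt{59487}$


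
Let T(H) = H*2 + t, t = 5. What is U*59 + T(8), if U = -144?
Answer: -8475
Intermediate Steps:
T(H) = 5 + 2*H (T(H) = H*2 + 5 = 2*H + 5 = 5 + 2*H)
U*59 + T(8) = -144*59 + (5 + 2*8) = -8496 + (5 + 16) = -8496 + 21 = -8475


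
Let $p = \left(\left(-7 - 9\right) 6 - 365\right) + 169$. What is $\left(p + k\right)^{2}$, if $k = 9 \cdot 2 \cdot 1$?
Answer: $75076$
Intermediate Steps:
$k = 18$ ($k = 18 \cdot 1 = 18$)
$p = -292$ ($p = \left(\left(-16\right) 6 - 365\right) + 169 = \left(-96 - 365\right) + 169 = -461 + 169 = -292$)
$\left(p + k\right)^{2} = \left(-292 + 18\right)^{2} = \left(-274\right)^{2} = 75076$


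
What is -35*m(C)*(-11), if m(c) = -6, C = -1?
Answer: -2310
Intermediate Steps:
-35*m(C)*(-11) = -35*(-6)*(-11) = 210*(-11) = -2310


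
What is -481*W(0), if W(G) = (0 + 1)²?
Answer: -481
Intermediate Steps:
W(G) = 1 (W(G) = 1² = 1)
-481*W(0) = -481*1 = -481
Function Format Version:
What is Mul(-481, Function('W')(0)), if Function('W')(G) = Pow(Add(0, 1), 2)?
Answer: -481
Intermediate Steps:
Function('W')(G) = 1 (Function('W')(G) = Pow(1, 2) = 1)
Mul(-481, Function('W')(0)) = Mul(-481, 1) = -481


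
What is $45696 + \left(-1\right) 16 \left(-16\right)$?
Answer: $45952$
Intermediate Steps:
$45696 + \left(-1\right) 16 \left(-16\right) = 45696 - -256 = 45696 + 256 = 45952$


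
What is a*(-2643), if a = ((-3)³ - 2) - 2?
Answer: 81933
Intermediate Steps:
a = -31 (a = (-27 - 2) - 2 = -29 - 2 = -31)
a*(-2643) = -31*(-2643) = 81933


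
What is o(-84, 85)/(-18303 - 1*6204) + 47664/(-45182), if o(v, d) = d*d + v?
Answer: -745373155/553637637 ≈ -1.3463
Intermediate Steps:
o(v, d) = v + d² (o(v, d) = d² + v = v + d²)
o(-84, 85)/(-18303 - 1*6204) + 47664/(-45182) = (-84 + 85²)/(-18303 - 1*6204) + 47664/(-45182) = (-84 + 7225)/(-18303 - 6204) + 47664*(-1/45182) = 7141/(-24507) - 23832/22591 = 7141*(-1/24507) - 23832/22591 = -7141/24507 - 23832/22591 = -745373155/553637637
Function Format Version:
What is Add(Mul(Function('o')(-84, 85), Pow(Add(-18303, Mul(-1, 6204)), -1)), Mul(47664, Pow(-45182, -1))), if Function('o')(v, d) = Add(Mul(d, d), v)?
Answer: Rational(-745373155, 553637637) ≈ -1.3463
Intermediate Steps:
Function('o')(v, d) = Add(v, Pow(d, 2)) (Function('o')(v, d) = Add(Pow(d, 2), v) = Add(v, Pow(d, 2)))
Add(Mul(Function('o')(-84, 85), Pow(Add(-18303, Mul(-1, 6204)), -1)), Mul(47664, Pow(-45182, -1))) = Add(Mul(Add(-84, Pow(85, 2)), Pow(Add(-18303, Mul(-1, 6204)), -1)), Mul(47664, Pow(-45182, -1))) = Add(Mul(Add(-84, 7225), Pow(Add(-18303, -6204), -1)), Mul(47664, Rational(-1, 45182))) = Add(Mul(7141, Pow(-24507, -1)), Rational(-23832, 22591)) = Add(Mul(7141, Rational(-1, 24507)), Rational(-23832, 22591)) = Add(Rational(-7141, 24507), Rational(-23832, 22591)) = Rational(-745373155, 553637637)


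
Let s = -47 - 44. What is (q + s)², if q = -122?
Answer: 45369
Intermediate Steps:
s = -91
(q + s)² = (-122 - 91)² = (-213)² = 45369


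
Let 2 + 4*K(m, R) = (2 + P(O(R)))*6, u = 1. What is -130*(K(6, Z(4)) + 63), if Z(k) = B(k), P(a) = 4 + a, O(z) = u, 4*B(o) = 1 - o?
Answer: -9490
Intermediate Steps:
B(o) = ¼ - o/4 (B(o) = (1 - o)/4 = ¼ - o/4)
O(z) = 1
Z(k) = ¼ - k/4
K(m, R) = 10 (K(m, R) = -½ + ((2 + (4 + 1))*6)/4 = -½ + ((2 + 5)*6)/4 = -½ + (7*6)/4 = -½ + (¼)*42 = -½ + 21/2 = 10)
-130*(K(6, Z(4)) + 63) = -130*(10 + 63) = -130*73 = -9490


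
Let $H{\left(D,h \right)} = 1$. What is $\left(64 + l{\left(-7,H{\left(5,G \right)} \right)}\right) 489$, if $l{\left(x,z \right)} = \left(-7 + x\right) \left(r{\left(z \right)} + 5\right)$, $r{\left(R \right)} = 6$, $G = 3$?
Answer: $-44010$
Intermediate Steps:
$l{\left(x,z \right)} = -77 + 11 x$ ($l{\left(x,z \right)} = \left(-7 + x\right) \left(6 + 5\right) = \left(-7 + x\right) 11 = -77 + 11 x$)
$\left(64 + l{\left(-7,H{\left(5,G \right)} \right)}\right) 489 = \left(64 + \left(-77 + 11 \left(-7\right)\right)\right) 489 = \left(64 - 154\right) 489 = \left(-90\right) 489 = -44010$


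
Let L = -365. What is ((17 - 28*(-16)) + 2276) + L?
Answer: 2376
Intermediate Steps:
((17 - 28*(-16)) + 2276) + L = ((17 - 28*(-16)) + 2276) - 365 = ((17 + 448) + 2276) - 365 = (465 + 2276) - 365 = 2741 - 365 = 2376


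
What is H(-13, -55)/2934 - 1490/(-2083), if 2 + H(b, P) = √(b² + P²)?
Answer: 2183747/3055761 + √3194/2934 ≈ 0.73390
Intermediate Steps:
H(b, P) = -2 + √(P² + b²) (H(b, P) = -2 + √(b² + P²) = -2 + √(P² + b²))
H(-13, -55)/2934 - 1490/(-2083) = (-2 + √((-55)² + (-13)²))/2934 - 1490/(-2083) = (-2 + √(3025 + 169))*(1/2934) - 1490*(-1/2083) = (-2 + √3194)*(1/2934) + 1490/2083 = (-1/1467 + √3194/2934) + 1490/2083 = 2183747/3055761 + √3194/2934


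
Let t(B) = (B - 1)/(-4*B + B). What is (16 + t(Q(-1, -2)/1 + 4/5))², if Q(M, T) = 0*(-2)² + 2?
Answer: 48841/196 ≈ 249.19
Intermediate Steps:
Q(M, T) = 2 (Q(M, T) = 0*4 + 2 = 0 + 2 = 2)
t(B) = -(-1 + B)/(3*B) (t(B) = (-1 + B)/((-3*B)) = (-1 + B)*(-1/(3*B)) = -(-1 + B)/(3*B))
(16 + t(Q(-1, -2)/1 + 4/5))² = (16 + (1 - (2/1 + 4/5))/(3*(2/1 + 4/5)))² = (16 + (1 - (2*1 + 4*(⅕)))/(3*(2*1 + 4*(⅕))))² = (16 + (1 - (2 + ⅘))/(3*(2 + ⅘)))² = (16 + (1 - 1*14/5)/(3*(14/5)))² = (16 + (⅓)*(5/14)*(1 - 14/5))² = (16 + (⅓)*(5/14)*(-9/5))² = (16 - 3/14)² = (221/14)² = 48841/196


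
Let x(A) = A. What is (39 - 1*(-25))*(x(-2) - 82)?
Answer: -5376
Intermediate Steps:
(39 - 1*(-25))*(x(-2) - 82) = (39 - 1*(-25))*(-2 - 82) = (39 + 25)*(-84) = 64*(-84) = -5376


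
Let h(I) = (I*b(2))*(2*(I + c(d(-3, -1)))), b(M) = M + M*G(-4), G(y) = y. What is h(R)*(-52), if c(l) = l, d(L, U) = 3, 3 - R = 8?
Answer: 6240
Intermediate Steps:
R = -5 (R = 3 - 1*8 = 3 - 8 = -5)
b(M) = -3*M (b(M) = M + M*(-4) = M - 4*M = -3*M)
h(I) = -6*I*(6 + 2*I) (h(I) = (I*(-3*2))*(2*(I + 3)) = (I*(-6))*(2*(3 + I)) = (-6*I)*(6 + 2*I) = -6*I*(6 + 2*I))
h(R)*(-52) = -12*(-5)*(3 - 5)*(-52) = -12*(-5)*(-2)*(-52) = -120*(-52) = 6240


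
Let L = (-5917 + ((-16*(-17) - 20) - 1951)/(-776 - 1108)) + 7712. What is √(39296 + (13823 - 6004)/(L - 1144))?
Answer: 2*√14823373611863003/1228183 ≈ 198.26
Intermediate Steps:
L = 3383479/1884 (L = (-5917 + ((272 - 20) - 1951)/(-1884)) + 7712 = (-5917 + (252 - 1951)*(-1/1884)) + 7712 = (-5917 - 1699*(-1/1884)) + 7712 = (-5917 + 1699/1884) + 7712 = -11145929/1884 + 7712 = 3383479/1884 ≈ 1795.9)
√(39296 + (13823 - 6004)/(L - 1144)) = √(39296 + (13823 - 6004)/(3383479/1884 - 1144)) = √(39296 + 7819/(1228183/1884)) = √(39296 + 7819*(1884/1228183)) = √(39296 + 14730996/1228183) = √(48277410164/1228183) = 2*√14823373611863003/1228183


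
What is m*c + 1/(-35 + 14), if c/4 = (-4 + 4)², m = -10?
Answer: -1/21 ≈ -0.047619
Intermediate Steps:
c = 0 (c = 4*(-4 + 4)² = 4*0² = 4*0 = 0)
m*c + 1/(-35 + 14) = -10*0 + 1/(-35 + 14) = 0 + 1/(-21) = 0 - 1/21 = -1/21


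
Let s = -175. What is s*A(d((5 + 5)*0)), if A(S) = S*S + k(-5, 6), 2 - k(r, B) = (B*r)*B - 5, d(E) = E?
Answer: -32725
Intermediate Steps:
k(r, B) = 7 - r*B² (k(r, B) = 2 - ((B*r)*B - 5) = 2 - (r*B² - 5) = 2 - (-5 + r*B²) = 2 + (5 - r*B²) = 7 - r*B²)
A(S) = 187 + S² (A(S) = S*S + (7 - 1*(-5)*6²) = S² + (7 - 1*(-5)*36) = S² + (7 + 180) = S² + 187 = 187 + S²)
s*A(d((5 + 5)*0)) = -175*(187 + ((5 + 5)*0)²) = -175*(187 + (10*0)²) = -175*(187 + 0²) = -175*(187 + 0) = -175*187 = -32725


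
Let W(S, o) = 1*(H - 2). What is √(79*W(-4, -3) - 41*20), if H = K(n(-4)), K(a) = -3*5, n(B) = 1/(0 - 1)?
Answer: I*√2163 ≈ 46.508*I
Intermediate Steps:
n(B) = -1 (n(B) = 1/(-1) = -1)
K(a) = -15
H = -15
W(S, o) = -17 (W(S, o) = 1*(-15 - 2) = 1*(-17) = -17)
√(79*W(-4, -3) - 41*20) = √(79*(-17) - 41*20) = √(-1343 - 820) = √(-2163) = I*√2163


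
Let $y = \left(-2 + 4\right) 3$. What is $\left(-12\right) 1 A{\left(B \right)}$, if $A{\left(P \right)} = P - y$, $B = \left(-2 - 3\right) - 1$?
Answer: $144$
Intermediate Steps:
$y = 6$ ($y = 2 \cdot 3 = 6$)
$B = -6$ ($B = -5 - 1 = -6$)
$A{\left(P \right)} = -6 + P$ ($A{\left(P \right)} = P - 6 = -6 + P$)
$\left(-12\right) 1 A{\left(B \right)} = \left(-12\right) 1 \left(-6 - 6\right) = \left(-12\right) \left(-12\right) = 144$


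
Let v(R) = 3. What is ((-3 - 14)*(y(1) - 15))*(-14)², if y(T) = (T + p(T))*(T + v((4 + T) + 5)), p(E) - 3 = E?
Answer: -16660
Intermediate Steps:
p(E) = 3 + E
y(T) = (3 + T)*(3 + 2*T) (y(T) = (T + (3 + T))*(T + 3) = (3 + 2*T)*(3 + T) = (3 + T)*(3 + 2*T))
((-3 - 14)*(y(1) - 15))*(-14)² = ((-3 - 14)*((9 + 2*1² + 9*1) - 15))*(-14)² = -17*((9 + 2*1 + 9) - 15)*196 = -17*((9 + 2 + 9) - 15)*196 = -17*(20 - 15)*196 = -17*5*196 = -85*196 = -16660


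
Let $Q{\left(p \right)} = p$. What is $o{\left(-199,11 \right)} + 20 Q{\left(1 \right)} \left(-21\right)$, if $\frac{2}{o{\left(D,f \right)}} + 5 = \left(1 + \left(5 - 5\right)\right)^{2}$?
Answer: $- \frac{841}{2} \approx -420.5$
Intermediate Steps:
$o{\left(D,f \right)} = - \frac{1}{2}$ ($o{\left(D,f \right)} = \frac{2}{-5 + \left(1 + \left(5 - 5\right)\right)^{2}} = \frac{2}{-5 + \left(1 + 0\right)^{2}} = \frac{2}{-5 + 1^{2}} = \frac{2}{-5 + 1} = \frac{2}{-4} = 2 \left(- \frac{1}{4}\right) = - \frac{1}{2}$)
$o{\left(-199,11 \right)} + 20 Q{\left(1 \right)} \left(-21\right) = - \frac{1}{2} + 20 \cdot 1 \left(-21\right) = - \frac{1}{2} + 20 \left(-21\right) = - \frac{1}{2} - 420 = - \frac{841}{2}$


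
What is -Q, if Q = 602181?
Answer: -602181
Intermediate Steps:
-Q = -1*602181 = -602181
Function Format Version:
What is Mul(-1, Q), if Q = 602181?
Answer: -602181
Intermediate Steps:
Mul(-1, Q) = Mul(-1, 602181) = -602181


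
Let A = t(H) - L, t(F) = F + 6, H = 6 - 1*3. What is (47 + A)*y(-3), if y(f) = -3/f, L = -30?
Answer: 86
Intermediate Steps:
H = 3 (H = 6 - 3 = 3)
t(F) = 6 + F
A = 39 (A = (6 + 3) - 1*(-30) = 9 + 30 = 39)
(47 + A)*y(-3) = (47 + 39)*(-3/(-3)) = 86*(-3*(-⅓)) = 86*1 = 86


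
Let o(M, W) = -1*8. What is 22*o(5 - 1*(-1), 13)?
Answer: -176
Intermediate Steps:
o(M, W) = -8
22*o(5 - 1*(-1), 13) = 22*(-8) = -176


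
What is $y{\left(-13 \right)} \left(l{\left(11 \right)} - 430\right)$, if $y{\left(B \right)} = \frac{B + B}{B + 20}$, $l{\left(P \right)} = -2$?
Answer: $\frac{11232}{7} \approx 1604.6$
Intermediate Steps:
$y{\left(B \right)} = \frac{2 B}{20 + B}$
$y{\left(-13 \right)} \left(l{\left(11 \right)} - 430\right) = 2 \left(-13\right) \frac{1}{20 - 13} \left(-2 - 430\right) = 2 \left(-13\right) \frac{1}{7} \left(-432\right) = \left(- \frac{26}{7}\right) \left(-432\right) = \frac{11232}{7}$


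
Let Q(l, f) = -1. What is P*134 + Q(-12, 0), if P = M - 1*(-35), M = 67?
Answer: 13667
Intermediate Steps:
P = 102 (P = 67 - 1*(-35) = 67 + 35 = 102)
P*134 + Q(-12, 0) = 102*134 - 1 = 13668 - 1 = 13667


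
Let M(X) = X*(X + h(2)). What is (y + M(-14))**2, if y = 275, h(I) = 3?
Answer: 184041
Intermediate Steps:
M(X) = X*(3 + X) (M(X) = X*(X + 3) = X*(3 + X))
(y + M(-14))**2 = (275 - 14*(3 - 14))**2 = (275 - 14*(-11))**2 = (275 + 154)**2 = 429**2 = 184041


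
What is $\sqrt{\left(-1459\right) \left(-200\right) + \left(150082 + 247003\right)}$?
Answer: $\sqrt{688885} \approx 829.99$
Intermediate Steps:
$\sqrt{\left(-1459\right) \left(-200\right) + \left(150082 + 247003\right)} = \sqrt{291800 + 397085} = \sqrt{688885}$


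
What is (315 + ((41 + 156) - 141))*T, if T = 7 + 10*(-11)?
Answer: -38213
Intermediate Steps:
T = -103 (T = 7 - 110 = -103)
(315 + ((41 + 156) - 141))*T = (315 + ((41 + 156) - 141))*(-103) = (315 + (197 - 141))*(-103) = (315 + 56)*(-103) = 371*(-103) = -38213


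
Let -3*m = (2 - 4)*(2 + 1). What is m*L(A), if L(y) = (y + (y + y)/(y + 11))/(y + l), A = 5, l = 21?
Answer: 45/104 ≈ 0.43269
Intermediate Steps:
L(y) = (y + 2*y/(11 + y))/(21 + y) (L(y) = (y + (y + y)/(y + 11))/(y + 21) = (y + (2*y)/(11 + y))/(21 + y) = (y + 2*y/(11 + y))/(21 + y))
m = 2 (m = -(2 - 4)*(2 + 1)/3 = -(-2)*3/3 = -⅓*(-6) = 2)
m*L(A) = 2*(5*(13 + 5)/(231 + 5² + 32*5)) = 2*(5*18/(231 + 25 + 160)) = 2*(5*18/416) = 2*(5*(1/416)*18) = 2*(45/208) = 45/104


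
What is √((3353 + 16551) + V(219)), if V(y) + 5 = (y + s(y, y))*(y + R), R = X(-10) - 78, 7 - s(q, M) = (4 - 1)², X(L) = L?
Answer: √48326 ≈ 219.83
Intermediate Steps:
s(q, M) = -2 (s(q, M) = 7 - (4 - 1)² = 7 - 1*3² = 7 - 1*9 = 7 - 9 = -2)
R = -88 (R = -10 - 78 = -88)
V(y) = -5 + (-88 + y)*(-2 + y) (V(y) = -5 + (y - 2)*(y - 88) = -5 + (-2 + y)*(-88 + y) = -5 + (-88 + y)*(-2 + y))
√((3353 + 16551) + V(219)) = √((3353 + 16551) + (171 + 219² - 90*219)) = √(19904 + (171 + 47961 - 19710)) = √(19904 + 28422) = √48326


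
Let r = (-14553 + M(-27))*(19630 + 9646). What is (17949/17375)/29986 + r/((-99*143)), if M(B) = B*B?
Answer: 163836351173439/5731074250 ≈ 28587.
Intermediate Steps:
M(B) = B²
r = -404711424 (r = (-14553 + (-27)²)*(19630 + 9646) = (-14553 + 729)*29276 = -13824*29276 = -404711424)
(17949/17375)/29986 + r/((-99*143)) = (17949/17375)/29986 - 404711424/((-99*143)) = (17949*(1/17375))*(1/29986) - 404711424/(-14157) = (17949/17375)*(1/29986) - 404711424*(-1/14157) = 17949/521006750 + 3459072/121 = 163836351173439/5731074250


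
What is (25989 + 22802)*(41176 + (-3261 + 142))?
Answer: 1856839087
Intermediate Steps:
(25989 + 22802)*(41176 + (-3261 + 142)) = 48791*(41176 - 3119) = 48791*38057 = 1856839087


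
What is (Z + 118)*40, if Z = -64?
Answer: 2160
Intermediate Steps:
(Z + 118)*40 = (-64 + 118)*40 = 54*40 = 2160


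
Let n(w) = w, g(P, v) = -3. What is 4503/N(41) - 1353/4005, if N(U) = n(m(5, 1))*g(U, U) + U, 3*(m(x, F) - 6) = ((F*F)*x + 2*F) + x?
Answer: 6006544/14685 ≈ 409.03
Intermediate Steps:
m(x, F) = 6 + x/3 + 2*F/3 + x*F**2/3 (m(x, F) = 6 + (((F*F)*x + 2*F) + x)/3 = 6 + ((F**2*x + 2*F) + x)/3 = 6 + ((x*F**2 + 2*F) + x)/3 = 6 + ((2*F + x*F**2) + x)/3 = 6 + (x + 2*F + x*F**2)/3 = 6 + (x/3 + 2*F/3 + x*F**2/3) = 6 + x/3 + 2*F/3 + x*F**2/3)
N(U) = -30 + U (N(U) = (6 + (1/3)*5 + (2/3)*1 + (1/3)*5*1**2)*(-3) + U = (6 + 5/3 + 2/3 + (1/3)*5*1)*(-3) + U = (6 + 5/3 + 2/3 + 5/3)*(-3) + U = 10*(-3) + U = -30 + U)
4503/N(41) - 1353/4005 = 4503/(-30 + 41) - 1353/4005 = 4503/11 - 1353*1/4005 = 4503*(1/11) - 451/1335 = 4503/11 - 451/1335 = 6006544/14685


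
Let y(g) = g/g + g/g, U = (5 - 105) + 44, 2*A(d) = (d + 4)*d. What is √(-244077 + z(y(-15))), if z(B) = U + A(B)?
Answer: I*√244127 ≈ 494.09*I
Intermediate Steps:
A(d) = d*(4 + d)/2 (A(d) = ((d + 4)*d)/2 = ((4 + d)*d)/2 = (d*(4 + d))/2 = d*(4 + d)/2)
U = -56 (U = -100 + 44 = -56)
y(g) = 2 (y(g) = 1 + 1 = 2)
z(B) = -56 + B*(4 + B)/2
√(-244077 + z(y(-15))) = √(-244077 + (-56 + (½)*2*(4 + 2))) = √(-244077 + (-56 + (½)*2*6)) = √(-244077 + (-56 + 6)) = √(-244077 - 50) = √(-244127) = I*√244127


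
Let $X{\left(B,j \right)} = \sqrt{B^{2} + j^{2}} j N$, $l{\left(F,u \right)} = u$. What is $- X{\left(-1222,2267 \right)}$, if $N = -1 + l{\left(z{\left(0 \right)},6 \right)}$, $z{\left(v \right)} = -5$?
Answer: $- 11335 \sqrt{6632573} \approx -2.9192 \cdot 10^{7}$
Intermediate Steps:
$N = 5$ ($N = -1 + 6 = 5$)
$X{\left(B,j \right)} = 5 j \sqrt{B^{2} + j^{2}}$ ($X{\left(B,j \right)} = \sqrt{B^{2} + j^{2}} j 5 = j \sqrt{B^{2} + j^{2}} \cdot 5 = 5 j \sqrt{B^{2} + j^{2}}$)
$- X{\left(-1222,2267 \right)} = - 5 \cdot 2267 \sqrt{\left(-1222\right)^{2} + 2267^{2}} = - 5 \cdot 2267 \sqrt{1493284 + 5139289} = - 5 \cdot 2267 \sqrt{6632573} = - 11335 \sqrt{6632573}$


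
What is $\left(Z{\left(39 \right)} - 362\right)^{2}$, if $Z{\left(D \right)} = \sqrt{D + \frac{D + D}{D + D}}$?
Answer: $131084 - 1448 \sqrt{10} \approx 1.2651 \cdot 10^{5}$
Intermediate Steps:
$Z{\left(D \right)} = \sqrt{1 + D}$ ($Z{\left(D \right)} = \sqrt{D + \frac{2 D}{2 D}} = \sqrt{D + 2 D \frac{1}{2 D}} = \sqrt{D + 1} = \sqrt{1 + D}$)
$\left(Z{\left(39 \right)} - 362\right)^{2} = \left(\sqrt{1 + 39} - 362\right)^{2} = \left(\sqrt{40} - 362\right)^{2} = \left(2 \sqrt{10} - 362\right)^{2} = \left(-362 + 2 \sqrt{10}\right)^{2}$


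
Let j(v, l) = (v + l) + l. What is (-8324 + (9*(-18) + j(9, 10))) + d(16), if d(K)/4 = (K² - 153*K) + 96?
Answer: -16841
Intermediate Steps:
j(v, l) = v + 2*l (j(v, l) = (l + v) + l = v + 2*l)
d(K) = 384 - 612*K + 4*K² (d(K) = 4*((K² - 153*K) + 96) = 4*(96 + K² - 153*K) = 384 - 612*K + 4*K²)
(-8324 + (9*(-18) + j(9, 10))) + d(16) = (-8324 + (9*(-18) + (9 + 2*10))) + (384 - 612*16 + 4*16²) = (-8324 + (-162 + (9 + 20))) + (384 - 9792 + 4*256) = (-8324 + (-162 + 29)) + (384 - 9792 + 1024) = (-8324 - 133) - 8384 = -8457 - 8384 = -16841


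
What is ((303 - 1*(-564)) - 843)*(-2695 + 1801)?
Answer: -21456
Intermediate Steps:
((303 - 1*(-564)) - 843)*(-2695 + 1801) = ((303 + 564) - 843)*(-894) = (867 - 843)*(-894) = 24*(-894) = -21456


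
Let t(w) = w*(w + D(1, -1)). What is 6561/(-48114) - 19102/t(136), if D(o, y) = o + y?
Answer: -118933/101728 ≈ -1.1691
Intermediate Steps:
t(w) = w² (t(w) = w*(w + (1 - 1)) = w*(w + 0) = w*w = w²)
6561/(-48114) - 19102/t(136) = 6561/(-48114) - 19102/(136²) = 6561*(-1/48114) - 19102/18496 = -3/22 - 19102*1/18496 = -3/22 - 9551/9248 = -118933/101728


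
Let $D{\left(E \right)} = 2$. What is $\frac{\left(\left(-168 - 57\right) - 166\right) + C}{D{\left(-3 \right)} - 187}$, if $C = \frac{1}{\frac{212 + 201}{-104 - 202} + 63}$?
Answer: $\frac{7375909}{3490025} \approx 2.1134$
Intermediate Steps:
$C = \frac{306}{18865}$ ($C = \frac{1}{\frac{413}{-306} + 63} = \frac{1}{413 \left(- \frac{1}{306}\right) + 63} = \frac{1}{- \frac{413}{306} + 63} = \frac{1}{\frac{18865}{306}} = \frac{306}{18865} \approx 0.016221$)
$\frac{\left(\left(-168 - 57\right) - 166\right) + C}{D{\left(-3 \right)} - 187} = \frac{\left(\left(-168 - 57\right) - 166\right) + \frac{306}{18865}}{2 - 187} = \frac{\left(-225 - 166\right) + \frac{306}{18865}}{-185} = \left(-391 + \frac{306}{18865}\right) \left(- \frac{1}{185}\right) = \left(- \frac{7375909}{18865}\right) \left(- \frac{1}{185}\right) = \frac{7375909}{3490025}$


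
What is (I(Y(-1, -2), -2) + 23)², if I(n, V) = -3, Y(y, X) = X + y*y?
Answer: 400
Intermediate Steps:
Y(y, X) = X + y²
(I(Y(-1, -2), -2) + 23)² = (-3 + 23)² = 20² = 400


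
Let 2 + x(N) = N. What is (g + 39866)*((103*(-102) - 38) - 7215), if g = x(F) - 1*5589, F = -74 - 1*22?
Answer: -606984861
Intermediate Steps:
F = -96 (F = -74 - 22 = -96)
x(N) = -2 + N
g = -5687 (g = (-2 - 96) - 1*5589 = -98 - 5589 = -5687)
(g + 39866)*((103*(-102) - 38) - 7215) = (-5687 + 39866)*((103*(-102) - 38) - 7215) = 34179*((-10506 - 38) - 7215) = 34179*(-10544 - 7215) = 34179*(-17759) = -606984861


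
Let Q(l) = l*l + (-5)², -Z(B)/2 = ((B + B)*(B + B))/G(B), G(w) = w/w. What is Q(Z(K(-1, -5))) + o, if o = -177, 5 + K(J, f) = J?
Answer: 82792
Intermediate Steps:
K(J, f) = -5 + J
G(w) = 1
Z(B) = -8*B² (Z(B) = -2*(B + B)*(B + B)/1 = -2*(2*B)*(2*B) = -2*4*B² = -8*B²)
Q(l) = 25 + l² (Q(l) = l² + 25 = 25 + l²)
Q(Z(K(-1, -5))) + o = (25 + (-8*(-5 - 1)²)²) - 177 = (25 + (-8*(-6)²)²) - 177 = (25 + (-8*36)²) - 177 = (25 + (-288)²) - 177 = (25 + 82944) - 177 = 82969 - 177 = 82792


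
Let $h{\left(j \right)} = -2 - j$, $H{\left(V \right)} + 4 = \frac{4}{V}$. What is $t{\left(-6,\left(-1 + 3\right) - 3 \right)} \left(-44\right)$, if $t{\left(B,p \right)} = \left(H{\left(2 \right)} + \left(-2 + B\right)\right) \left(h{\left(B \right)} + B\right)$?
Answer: $-880$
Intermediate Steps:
$H{\left(V \right)} = -4 + \frac{4}{V}$
$t{\left(B,p \right)} = 8 - 2 B$ ($t{\left(B,p \right)} = \left(\left(-4 + \frac{4}{2}\right) + \left(-2 + B\right)\right) \left(\left(-2 - B\right) + B\right) = \left(\left(-4 + 4 \cdot \frac{1}{2}\right) + \left(-2 + B\right)\right) \left(-2\right) = \left(\left(-4 + 2\right) + \left(-2 + B\right)\right) \left(-2\right) = \left(-2 + \left(-2 + B\right)\right) \left(-2\right) = \left(-4 + B\right) \left(-2\right) = 8 - 2 B$)
$t{\left(-6,\left(-1 + 3\right) - 3 \right)} \left(-44\right) = \left(8 - -12\right) \left(-44\right) = \left(8 + 12\right) \left(-44\right) = 20 \left(-44\right) = -880$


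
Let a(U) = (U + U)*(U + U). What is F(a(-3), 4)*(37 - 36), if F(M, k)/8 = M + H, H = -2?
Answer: 272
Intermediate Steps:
a(U) = 4*U² (a(U) = (2*U)*(2*U) = 4*U²)
F(M, k) = -16 + 8*M (F(M, k) = 8*(M - 2) = 8*(-2 + M) = -16 + 8*M)
F(a(-3), 4)*(37 - 36) = (-16 + 8*(4*(-3)²))*(37 - 36) = (-16 + 8*(4*9))*1 = (-16 + 8*36)*1 = (-16 + 288)*1 = 272*1 = 272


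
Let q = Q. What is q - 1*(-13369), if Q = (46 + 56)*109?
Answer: 24487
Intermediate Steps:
Q = 11118 (Q = 102*109 = 11118)
q = 11118
q - 1*(-13369) = 11118 - 1*(-13369) = 11118 + 13369 = 24487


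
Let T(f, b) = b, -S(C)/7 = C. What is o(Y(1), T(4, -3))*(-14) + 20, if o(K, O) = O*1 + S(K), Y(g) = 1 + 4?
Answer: 552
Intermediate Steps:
Y(g) = 5
S(C) = -7*C
o(K, O) = O - 7*K (o(K, O) = O*1 - 7*K = O - 7*K)
o(Y(1), T(4, -3))*(-14) + 20 = (-3 - 7*5)*(-14) + 20 = (-3 - 35)*(-14) + 20 = -38*(-14) + 20 = 532 + 20 = 552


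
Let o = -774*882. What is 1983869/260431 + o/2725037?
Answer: 106700582005/14483349203 ≈ 7.3671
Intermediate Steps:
o = -682668
1983869/260431 + o/2725037 = 1983869/260431 - 682668/2725037 = 1983869*(1/260431) - 682668*1/2725037 = 1983869/260431 - 13932/55613 = 106700582005/14483349203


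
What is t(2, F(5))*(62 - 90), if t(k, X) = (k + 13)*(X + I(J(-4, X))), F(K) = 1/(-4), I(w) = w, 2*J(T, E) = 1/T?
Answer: 315/2 ≈ 157.50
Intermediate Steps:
J(T, E) = 1/(2*T)
F(K) = -¼
t(k, X) = (13 + k)*(-⅛ + X) (t(k, X) = (k + 13)*(X + (½)/(-4)) = (13 + k)*(X + (½)*(-¼)) = (13 + k)*(X - ⅛) = (13 + k)*(-⅛ + X))
t(2, F(5))*(62 - 90) = (-13/8 + 13*(-¼) - ⅛*2 - ¼*2)*(62 - 90) = (-13/8 - 13/4 - ¼ - ½)*(-28) = -45/8*(-28) = 315/2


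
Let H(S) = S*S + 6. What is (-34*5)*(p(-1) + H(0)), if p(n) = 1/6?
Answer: -3145/3 ≈ -1048.3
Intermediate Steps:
p(n) = 1/6
H(S) = 6 + S**2 (H(S) = S**2 + 6 = 6 + S**2)
(-34*5)*(p(-1) + H(0)) = (-34*5)*(1/6 + (6 + 0**2)) = -170*(1/6 + (6 + 0)) = -170*(1/6 + 6) = -170*37/6 = -3145/3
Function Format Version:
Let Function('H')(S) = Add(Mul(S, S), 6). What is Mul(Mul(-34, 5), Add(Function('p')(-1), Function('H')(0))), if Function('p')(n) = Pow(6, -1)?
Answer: Rational(-3145, 3) ≈ -1048.3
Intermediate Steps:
Function('p')(n) = Rational(1, 6)
Function('H')(S) = Add(6, Pow(S, 2)) (Function('H')(S) = Add(Pow(S, 2), 6) = Add(6, Pow(S, 2)))
Mul(Mul(-34, 5), Add(Function('p')(-1), Function('H')(0))) = Mul(Mul(-34, 5), Add(Rational(1, 6), Add(6, Pow(0, 2)))) = Mul(-170, Add(Rational(1, 6), Add(6, 0))) = Mul(-170, Add(Rational(1, 6), 6)) = Mul(-170, Rational(37, 6)) = Rational(-3145, 3)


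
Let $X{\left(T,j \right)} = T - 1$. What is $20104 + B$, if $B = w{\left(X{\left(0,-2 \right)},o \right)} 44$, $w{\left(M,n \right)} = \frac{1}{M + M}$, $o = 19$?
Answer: $20082$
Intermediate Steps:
$X{\left(T,j \right)} = -1 + T$ ($X{\left(T,j \right)} = T - 1 = -1 + T$)
$w{\left(M,n \right)} = \frac{1}{2 M}$
$B = -22$ ($B = \frac{1}{2 \left(-1 + 0\right)} 44 = \frac{1}{2 \left(-1\right)} 44 = \frac{1}{2} \left(-1\right) 44 = \left(- \frac{1}{2}\right) 44 = -22$)
$20104 + B = 20104 - 22 = 20082$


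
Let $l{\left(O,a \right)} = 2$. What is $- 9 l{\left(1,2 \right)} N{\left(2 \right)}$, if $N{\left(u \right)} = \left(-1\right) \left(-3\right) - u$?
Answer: $-18$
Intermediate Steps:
$N{\left(u \right)} = 3 - u$
$- 9 l{\left(1,2 \right)} N{\left(2 \right)} = \left(-9\right) 2 \left(3 - 2\right) = - 18 \left(3 - 2\right) = \left(-18\right) 1 = -18$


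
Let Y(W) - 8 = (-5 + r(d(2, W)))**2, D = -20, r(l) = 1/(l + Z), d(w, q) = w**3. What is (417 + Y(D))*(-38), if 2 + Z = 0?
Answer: -306679/18 ≈ -17038.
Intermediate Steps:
Z = -2 (Z = -2 + 0 = -2)
r(l) = 1/(-2 + l) (r(l) = 1/(l - 2) = 1/(-2 + l))
Y(W) = 1129/36 (Y(W) = 8 + (-5 + 1/(-2 + 2**3))**2 = 8 + (-5 + 1/(-2 + 8))**2 = 8 + (-5 + 1/6)**2 = 8 + (-29/6)**2 = 8 + 841/36 = 1129/36)
(417 + Y(D))*(-38) = (417 + 1129/36)*(-38) = (16141/36)*(-38) = -306679/18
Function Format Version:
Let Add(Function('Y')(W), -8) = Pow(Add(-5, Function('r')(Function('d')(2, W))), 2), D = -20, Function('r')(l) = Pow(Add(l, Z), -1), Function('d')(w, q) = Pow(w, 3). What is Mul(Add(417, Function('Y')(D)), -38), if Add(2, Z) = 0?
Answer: Rational(-306679, 18) ≈ -17038.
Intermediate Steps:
Z = -2 (Z = Add(-2, 0) = -2)
Function('r')(l) = Pow(Add(-2, l), -1) (Function('r')(l) = Pow(Add(l, -2), -1) = Pow(Add(-2, l), -1))
Function('Y')(W) = Rational(1129, 36) (Function('Y')(W) = Add(8, Pow(Add(-5, Pow(Add(-2, Pow(2, 3)), -1)), 2)) = Add(8, Pow(Add(-5, Pow(Add(-2, 8), -1)), 2)) = Add(8, Pow(Add(-5, Pow(6, -1)), 2)) = Add(8, Pow(Add(-5, Rational(1, 6)), 2)) = Add(8, Pow(Rational(-29, 6), 2)) = Add(8, Rational(841, 36)) = Rational(1129, 36))
Mul(Add(417, Function('Y')(D)), -38) = Mul(Add(417, Rational(1129, 36)), -38) = Mul(Rational(16141, 36), -38) = Rational(-306679, 18)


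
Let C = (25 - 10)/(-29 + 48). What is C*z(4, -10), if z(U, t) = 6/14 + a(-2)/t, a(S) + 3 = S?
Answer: 195/266 ≈ 0.73308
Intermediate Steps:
a(S) = -3 + S
C = 15/19 ≈ 0.78947
z(U, t) = 3/7 - 5/t (z(U, t) = 6/14 + (-3 - 2)/t = 6*(1/14) - 5/t = 3/7 - 5/t)
C*z(4, -10) = 15*(3/7 - 5/(-10))/19 = 15*(3/7 - 5*(-⅒))/19 = 15*(3/7 + ½)/19 = (15/19)*(13/14) = 195/266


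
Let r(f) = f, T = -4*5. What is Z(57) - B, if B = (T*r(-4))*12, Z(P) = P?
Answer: -903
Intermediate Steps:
T = -20
B = 960 (B = -20*(-4)*12 = 80*12 = 960)
Z(57) - B = 57 - 1*960 = 57 - 960 = -903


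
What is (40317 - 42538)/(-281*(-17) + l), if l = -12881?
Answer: 2221/8104 ≈ 0.27406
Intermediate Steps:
(40317 - 42538)/(-281*(-17) + l) = (40317 - 42538)/(-281*(-17) - 12881) = -2221/(4777 - 12881) = -2221/(-8104) = -2221*(-1/8104) = 2221/8104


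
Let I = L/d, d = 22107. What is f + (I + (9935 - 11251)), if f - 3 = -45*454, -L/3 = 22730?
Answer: -160246897/7369 ≈ -21746.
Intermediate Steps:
L = -68190 (L = -3*22730 = -68190)
I = -22730/7369 (I = -68190/22107 = -68190*1/22107 = -22730/7369 ≈ -3.0845)
f = -20427 (f = 3 - 45*454 = 3 - 20430 = -20427)
f + (I + (9935 - 11251)) = -20427 + (-22730/7369 + (9935 - 11251)) = -20427 + (-22730/7369 - 1316) = -20427 - 9720334/7369 = -160246897/7369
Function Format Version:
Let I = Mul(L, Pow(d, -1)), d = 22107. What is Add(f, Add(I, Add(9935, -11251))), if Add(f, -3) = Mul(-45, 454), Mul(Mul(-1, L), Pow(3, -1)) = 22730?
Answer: Rational(-160246897, 7369) ≈ -21746.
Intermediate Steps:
L = -68190 (L = Mul(-3, 22730) = -68190)
I = Rational(-22730, 7369) (I = Mul(-68190, Pow(22107, -1)) = Mul(-68190, Rational(1, 22107)) = Rational(-22730, 7369) ≈ -3.0845)
f = -20427 (f = Add(3, Mul(-45, 454)) = Add(3, -20430) = -20427)
Add(f, Add(I, Add(9935, -11251))) = Add(-20427, Add(Rational(-22730, 7369), Add(9935, -11251))) = Add(-20427, Add(Rational(-22730, 7369), -1316)) = Add(-20427, Rational(-9720334, 7369)) = Rational(-160246897, 7369)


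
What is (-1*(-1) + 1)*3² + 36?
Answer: 54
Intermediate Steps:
(-1*(-1) + 1)*3² + 36 = (1 + 1)*9 + 36 = 2*9 + 36 = 18 + 36 = 54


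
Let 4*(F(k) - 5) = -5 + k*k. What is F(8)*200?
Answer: 3950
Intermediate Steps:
F(k) = 15/4 + k**2/4 (F(k) = 5 + (-5 + k*k)/4 = 5 + (-5 + k**2)/4 = 5 + (-5/4 + k**2/4) = 15/4 + k**2/4)
F(8)*200 = (15/4 + (1/4)*8**2)*200 = (15/4 + (1/4)*64)*200 = (15/4 + 16)*200 = (79/4)*200 = 3950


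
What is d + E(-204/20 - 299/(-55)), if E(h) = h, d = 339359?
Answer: 18664483/55 ≈ 3.3935e+5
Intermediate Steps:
d + E(-204/20 - 299/(-55)) = 339359 + (-204/20 - 299/(-55)) = 339359 + (-204*1/20 - 299*(-1/55)) = 339359 + (-51/5 + 299/55) = 339359 - 262/55 = 18664483/55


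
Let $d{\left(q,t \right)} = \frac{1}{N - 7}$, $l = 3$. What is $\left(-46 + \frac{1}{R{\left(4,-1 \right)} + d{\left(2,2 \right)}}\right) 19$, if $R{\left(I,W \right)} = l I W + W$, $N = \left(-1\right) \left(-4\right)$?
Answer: $- \frac{35017}{40} \approx -875.42$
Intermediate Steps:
$N = 4$
$d{\left(q,t \right)} = - \frac{1}{3}$ ($d{\left(q,t \right)} = \frac{1}{4 - 7} = \frac{1}{-3} = - \frac{1}{3}$)
$R{\left(I,W \right)} = W + 3 I W$ ($R{\left(I,W \right)} = 3 I W + W = W + 3 I W$)
$\left(-46 + \frac{1}{R{\left(4,-1 \right)} + d{\left(2,2 \right)}}\right) 19 = \left(-46 + \frac{1}{- (1 + 3 \cdot 4) - \frac{1}{3}}\right) 19 = \left(-46 + \frac{1}{- (1 + 12) - \frac{1}{3}}\right) 19 = \left(-46 + \frac{1}{\left(-1\right) 13 - \frac{1}{3}}\right) 19 = \left(-46 + \frac{1}{-13 - \frac{1}{3}}\right) 19 = \left(-46 + \frac{1}{- \frac{40}{3}}\right) 19 = \left(-46 - \frac{3}{40}\right) 19 = \left(- \frac{1843}{40}\right) 19 = - \frac{35017}{40}$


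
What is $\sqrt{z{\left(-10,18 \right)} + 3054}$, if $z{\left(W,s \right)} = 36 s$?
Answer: $\sqrt{3702} \approx 60.844$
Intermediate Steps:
$\sqrt{z{\left(-10,18 \right)} + 3054} = \sqrt{36 \cdot 18 + 3054} = \sqrt{648 + 3054} = \sqrt{3702}$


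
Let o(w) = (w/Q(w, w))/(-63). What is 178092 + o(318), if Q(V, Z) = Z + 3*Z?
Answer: 44879183/252 ≈ 1.7809e+5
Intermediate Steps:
Q(V, Z) = 4*Z
o(w) = -1/252 (o(w) = (w/((4*w)))/(-63) = (w*(1/(4*w)))*(-1/63) = (¼)*(-1/63) = -1/252)
178092 + o(318) = 178092 - 1/252 = 44879183/252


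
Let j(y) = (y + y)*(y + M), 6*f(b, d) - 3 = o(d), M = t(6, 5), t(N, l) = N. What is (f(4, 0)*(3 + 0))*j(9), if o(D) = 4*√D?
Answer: 405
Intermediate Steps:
M = 6
f(b, d) = ½ + 2*√d/3 (f(b, d) = ½ + (4*√d)/6 = ½ + 2*√d/3)
j(y) = 2*y*(6 + y) (j(y) = (y + y)*(y + 6) = (2*y)*(6 + y) = 2*y*(6 + y))
(f(4, 0)*(3 + 0))*j(9) = ((½ + 2*√0/3)*(3 + 0))*(2*9*(6 + 9)) = ((½ + (⅔)*0)*3)*(2*9*15) = ((½ + 0)*3)*270 = ((½)*3)*270 = (3/2)*270 = 405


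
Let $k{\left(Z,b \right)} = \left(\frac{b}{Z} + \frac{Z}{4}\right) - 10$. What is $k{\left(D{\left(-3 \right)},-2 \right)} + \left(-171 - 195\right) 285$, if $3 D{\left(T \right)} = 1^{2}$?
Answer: $- \frac{1251911}{12} \approx -1.0433 \cdot 10^{5}$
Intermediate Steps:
$D{\left(T \right)} = \frac{1}{3}$ ($D{\left(T \right)} = \frac{1^{2}}{3} = \frac{1}{3} \cdot 1 = \frac{1}{3}$)
$k{\left(Z,b \right)} = -10 + \frac{Z}{4} + \frac{b}{Z}$ ($k{\left(Z,b \right)} = \left(\frac{b}{Z} + Z \frac{1}{4}\right) - 10 = \left(\frac{b}{Z} + \frac{Z}{4}\right) - 10 = \left(\frac{Z}{4} + \frac{b}{Z}\right) - 10 = -10 + \frac{Z}{4} + \frac{b}{Z}$)
$k{\left(D{\left(-3 \right)},-2 \right)} + \left(-171 - 195\right) 285 = \left(-10 + \frac{1}{4} \cdot \frac{1}{3} - 2 \frac{1}{\frac{1}{3}}\right) + \left(-171 - 195\right) 285 = \left(-10 + \frac{1}{12} - 6\right) - 104310 = - \frac{191}{12} - 104310 = - \frac{1251911}{12}$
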